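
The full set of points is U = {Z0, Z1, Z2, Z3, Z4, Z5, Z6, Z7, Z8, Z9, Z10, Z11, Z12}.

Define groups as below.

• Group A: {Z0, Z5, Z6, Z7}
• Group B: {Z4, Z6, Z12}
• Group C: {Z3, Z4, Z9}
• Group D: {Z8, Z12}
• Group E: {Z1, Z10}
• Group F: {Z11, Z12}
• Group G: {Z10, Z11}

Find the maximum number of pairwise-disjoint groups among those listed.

4

A, C, E, F are pairwise disjoint (A={Z0,Z5,Z6,Z7}; C={Z3,Z4,Z9}; E={Z1,Z10}; F={Z11,Z12}).
Every remaining group overlaps one of these, and no 5 of the listed groups are pairwise disjoint, so 4 is the maximum.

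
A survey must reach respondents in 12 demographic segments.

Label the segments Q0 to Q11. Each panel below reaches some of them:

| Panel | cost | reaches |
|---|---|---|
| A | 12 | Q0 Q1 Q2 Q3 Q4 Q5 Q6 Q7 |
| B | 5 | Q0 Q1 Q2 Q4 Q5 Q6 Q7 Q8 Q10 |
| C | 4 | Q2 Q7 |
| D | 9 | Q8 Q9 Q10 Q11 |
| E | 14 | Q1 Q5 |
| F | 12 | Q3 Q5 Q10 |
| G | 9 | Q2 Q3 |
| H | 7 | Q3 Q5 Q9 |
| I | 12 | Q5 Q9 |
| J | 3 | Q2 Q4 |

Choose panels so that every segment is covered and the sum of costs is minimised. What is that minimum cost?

A, D together cover every segment (A ∪ D = {Q0, Q1, Q2, Q3, Q4, Q5, Q6, Q7, Q8, Q9, Q10, Q11}); total cost 12 + 9 = 21.
No covering selection has total cost below 21.

21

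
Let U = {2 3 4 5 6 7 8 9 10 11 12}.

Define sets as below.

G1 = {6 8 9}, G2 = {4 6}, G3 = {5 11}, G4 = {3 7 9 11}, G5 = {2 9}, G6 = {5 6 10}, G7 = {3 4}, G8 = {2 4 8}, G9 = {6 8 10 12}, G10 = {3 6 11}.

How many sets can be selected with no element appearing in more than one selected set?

G3, G5, G7, G9 are pairwise disjoint (G3={5,11}; G5={2,9}; G7={3,4}; G9={6,8,10,12}).
Every remaining set overlaps one of these, and no 5 of the listed sets are pairwise disjoint, so 4 is the maximum.

4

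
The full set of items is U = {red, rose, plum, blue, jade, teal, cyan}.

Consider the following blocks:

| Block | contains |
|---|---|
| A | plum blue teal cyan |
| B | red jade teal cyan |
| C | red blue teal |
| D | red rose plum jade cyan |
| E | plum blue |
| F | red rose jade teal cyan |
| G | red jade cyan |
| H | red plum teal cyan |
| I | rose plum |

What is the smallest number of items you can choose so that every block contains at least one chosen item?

Take T = {red, plum}. Each listed block contains at least one of these, so T is a hitting set of size 2.
The blocks G, I are pairwise disjoint, so any hitting set needs a separate item for each — at least 2. Hence 2 is optimal.

2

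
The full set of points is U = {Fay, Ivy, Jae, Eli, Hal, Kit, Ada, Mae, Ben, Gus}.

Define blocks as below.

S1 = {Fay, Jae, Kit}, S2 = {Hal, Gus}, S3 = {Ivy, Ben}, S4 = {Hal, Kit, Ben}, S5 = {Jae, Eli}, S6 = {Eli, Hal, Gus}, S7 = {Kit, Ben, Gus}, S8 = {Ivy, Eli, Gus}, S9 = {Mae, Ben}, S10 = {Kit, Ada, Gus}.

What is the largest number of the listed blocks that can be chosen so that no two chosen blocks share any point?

3

S1, S2, S3 are pairwise disjoint (S1={Fay,Jae,Kit}; S2={Hal,Gus}; S3={Ivy,Ben}).
Every remaining block overlaps one of these, and no 4 of the listed blocks are pairwise disjoint, so 3 is the maximum.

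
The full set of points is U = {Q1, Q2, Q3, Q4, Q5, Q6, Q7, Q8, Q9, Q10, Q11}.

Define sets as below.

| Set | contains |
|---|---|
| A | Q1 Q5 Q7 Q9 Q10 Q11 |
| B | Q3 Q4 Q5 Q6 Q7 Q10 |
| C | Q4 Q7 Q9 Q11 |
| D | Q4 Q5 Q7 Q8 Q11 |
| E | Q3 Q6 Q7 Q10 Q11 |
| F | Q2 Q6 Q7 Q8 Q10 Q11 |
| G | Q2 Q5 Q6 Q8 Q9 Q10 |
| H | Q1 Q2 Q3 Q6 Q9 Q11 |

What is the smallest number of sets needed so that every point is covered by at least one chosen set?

B and D and H together: B ∪ D ∪ H = {Q1, Q2, Q3, Q4, Q5, Q6, Q7, Q8, Q9, Q10, Q11} — every point is covered.
No 2 of the 8 sets cover everything (all 28 combinations miss at least one point), so 3 is optimal.

3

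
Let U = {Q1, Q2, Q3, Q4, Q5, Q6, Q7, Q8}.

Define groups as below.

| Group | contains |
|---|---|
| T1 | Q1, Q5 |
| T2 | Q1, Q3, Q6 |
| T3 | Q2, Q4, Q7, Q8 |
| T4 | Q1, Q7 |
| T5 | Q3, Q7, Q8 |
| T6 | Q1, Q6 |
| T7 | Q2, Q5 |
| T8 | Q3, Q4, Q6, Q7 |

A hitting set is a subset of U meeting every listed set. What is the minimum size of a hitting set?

3

Take H = {Q1, Q2, Q3}. Each listed group contains at least one of these, so H is a hitting set of size 3.
The groups T5, T6, T7 are pairwise disjoint, so any hitting set needs a separate item for each — at least 3. Hence 3 is optimal.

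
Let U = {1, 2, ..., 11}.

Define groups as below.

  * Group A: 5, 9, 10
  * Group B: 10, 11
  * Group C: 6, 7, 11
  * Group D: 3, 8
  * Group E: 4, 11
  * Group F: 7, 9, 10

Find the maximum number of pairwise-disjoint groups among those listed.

A, C, D are pairwise disjoint (A={5,9,10}; C={6,7,11}; D={3,8}).
Every remaining group overlaps one of these, and no 4 of the listed groups are pairwise disjoint, so 3 is the maximum.

3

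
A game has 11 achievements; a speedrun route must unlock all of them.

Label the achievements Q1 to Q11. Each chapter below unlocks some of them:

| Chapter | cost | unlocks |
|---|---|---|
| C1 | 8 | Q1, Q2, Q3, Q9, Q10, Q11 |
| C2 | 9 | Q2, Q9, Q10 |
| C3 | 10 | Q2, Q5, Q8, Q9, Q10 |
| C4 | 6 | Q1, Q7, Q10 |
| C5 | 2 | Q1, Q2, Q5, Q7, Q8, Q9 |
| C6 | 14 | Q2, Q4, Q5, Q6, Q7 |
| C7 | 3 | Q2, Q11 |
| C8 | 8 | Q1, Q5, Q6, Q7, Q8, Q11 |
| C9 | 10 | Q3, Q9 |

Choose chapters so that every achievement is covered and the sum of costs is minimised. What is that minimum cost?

C1, C5, C6 together cover every achievement (C1 ∪ C5 ∪ C6 = {Q1, Q2, Q3, Q4, Q5, Q6, Q7, Q8, Q9, Q10, Q11}); total cost 8 + 2 + 14 = 24.
No covering selection has total cost below 24.

24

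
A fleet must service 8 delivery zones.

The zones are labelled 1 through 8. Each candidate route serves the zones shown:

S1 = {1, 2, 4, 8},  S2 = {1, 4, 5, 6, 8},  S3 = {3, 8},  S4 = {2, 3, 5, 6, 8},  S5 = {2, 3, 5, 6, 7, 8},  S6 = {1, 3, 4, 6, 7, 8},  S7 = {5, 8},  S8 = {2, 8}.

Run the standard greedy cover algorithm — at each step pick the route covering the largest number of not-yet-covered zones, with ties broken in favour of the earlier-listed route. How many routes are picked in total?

2

Greedy: pick S5 (covers 6 new) → pick S1 (covers 2 new). Total picks: 2.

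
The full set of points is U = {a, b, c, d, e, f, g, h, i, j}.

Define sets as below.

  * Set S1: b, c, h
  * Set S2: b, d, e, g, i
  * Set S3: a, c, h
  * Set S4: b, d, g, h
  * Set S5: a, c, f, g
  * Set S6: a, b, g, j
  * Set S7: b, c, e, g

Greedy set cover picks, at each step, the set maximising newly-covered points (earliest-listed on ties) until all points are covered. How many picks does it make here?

Greedy: pick S2 (covers 5 new) → pick S3 (covers 3 new) → pick S5 (covers 1 new) → pick S6 (covers 1 new). Total picks: 4.

4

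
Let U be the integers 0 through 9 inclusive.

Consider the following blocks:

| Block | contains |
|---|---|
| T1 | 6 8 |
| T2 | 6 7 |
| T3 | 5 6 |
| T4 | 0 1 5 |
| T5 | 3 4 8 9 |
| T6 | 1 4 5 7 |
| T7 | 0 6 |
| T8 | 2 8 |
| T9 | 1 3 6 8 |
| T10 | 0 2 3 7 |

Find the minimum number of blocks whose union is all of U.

T1, T5, T6, and T10 cover everything between them: the union {0, 1, 2, 3, 4, 5, 6, 7, 8, 9} is all of U.
No 3 of the 10 blocks cover everything (all 120 combinations miss at least one item), so 4 is optimal.

4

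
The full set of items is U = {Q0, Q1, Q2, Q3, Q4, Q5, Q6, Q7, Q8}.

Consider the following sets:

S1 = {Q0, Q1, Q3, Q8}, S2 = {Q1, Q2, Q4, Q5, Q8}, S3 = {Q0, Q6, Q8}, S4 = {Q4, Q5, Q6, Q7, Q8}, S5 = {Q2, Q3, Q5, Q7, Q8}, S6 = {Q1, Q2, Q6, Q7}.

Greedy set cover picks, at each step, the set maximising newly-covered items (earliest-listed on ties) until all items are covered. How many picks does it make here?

Greedy: pick S2 (covers 5 new) → pick S1 (covers 2 new) → pick S4 (covers 2 new). Total picks: 3.

3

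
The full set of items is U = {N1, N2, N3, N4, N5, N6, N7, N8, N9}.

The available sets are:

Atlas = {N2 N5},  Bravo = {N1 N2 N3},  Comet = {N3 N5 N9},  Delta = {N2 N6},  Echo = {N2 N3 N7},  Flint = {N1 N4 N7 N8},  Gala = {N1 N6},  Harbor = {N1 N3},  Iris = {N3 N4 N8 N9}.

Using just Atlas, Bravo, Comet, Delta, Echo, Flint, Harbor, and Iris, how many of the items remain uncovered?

0

Union of Atlas, Bravo, Comet, Delta, Echo, Flint, Harbor, Iris = {N1, N2, N3, N4, N5, N6, N7, N8, N9} — that's every item, so 0 are uncovered.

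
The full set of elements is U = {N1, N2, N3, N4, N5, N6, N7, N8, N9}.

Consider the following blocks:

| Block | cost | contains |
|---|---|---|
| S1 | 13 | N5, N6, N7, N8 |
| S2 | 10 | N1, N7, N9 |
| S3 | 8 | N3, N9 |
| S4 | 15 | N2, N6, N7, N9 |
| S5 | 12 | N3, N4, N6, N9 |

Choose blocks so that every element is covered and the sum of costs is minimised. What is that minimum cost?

50

S1, S2, S4, S5 together cover every element (S1 ∪ S2 ∪ S4 ∪ S5 = {N1, N2, N3, N4, N5, N6, N7, N8, N9}); total cost 13 + 10 + 15 + 12 = 50.
No covering selection has total cost below 50.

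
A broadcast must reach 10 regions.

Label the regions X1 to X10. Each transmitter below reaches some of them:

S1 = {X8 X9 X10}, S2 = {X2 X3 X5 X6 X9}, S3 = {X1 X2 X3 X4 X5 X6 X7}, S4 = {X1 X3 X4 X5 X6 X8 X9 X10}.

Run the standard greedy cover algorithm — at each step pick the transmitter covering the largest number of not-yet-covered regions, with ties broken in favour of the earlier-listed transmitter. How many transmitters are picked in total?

Greedy: pick S4 (covers 8 new) → pick S3 (covers 2 new). Total picks: 2.

2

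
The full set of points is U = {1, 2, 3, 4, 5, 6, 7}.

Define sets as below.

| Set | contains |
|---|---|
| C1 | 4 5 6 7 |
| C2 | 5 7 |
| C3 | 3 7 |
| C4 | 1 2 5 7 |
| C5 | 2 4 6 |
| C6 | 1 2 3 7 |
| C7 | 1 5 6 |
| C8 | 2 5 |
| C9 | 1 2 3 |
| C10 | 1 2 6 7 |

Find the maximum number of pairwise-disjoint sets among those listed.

C3, C7 are pairwise disjoint (C3={3,7}; C7={1,5,6}).
Every remaining set overlaps one of these, and no 3 of the listed sets are pairwise disjoint, so 2 is the maximum.

2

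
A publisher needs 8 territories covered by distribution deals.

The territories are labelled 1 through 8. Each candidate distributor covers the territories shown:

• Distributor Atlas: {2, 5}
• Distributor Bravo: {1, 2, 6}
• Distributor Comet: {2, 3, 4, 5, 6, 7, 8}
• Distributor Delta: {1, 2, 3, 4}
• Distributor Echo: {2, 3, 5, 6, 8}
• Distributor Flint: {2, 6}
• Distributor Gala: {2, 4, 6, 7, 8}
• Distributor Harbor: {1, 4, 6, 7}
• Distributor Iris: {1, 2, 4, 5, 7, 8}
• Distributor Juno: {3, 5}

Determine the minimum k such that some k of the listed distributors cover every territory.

2

Comet and Delta together: Comet ∪ Delta = {1, 2, 3, 4, 5, 6, 7, 8} — every territory is covered.
No single distributor has all 8 territories (the largest, Comet, has 7), so 2 is optimal.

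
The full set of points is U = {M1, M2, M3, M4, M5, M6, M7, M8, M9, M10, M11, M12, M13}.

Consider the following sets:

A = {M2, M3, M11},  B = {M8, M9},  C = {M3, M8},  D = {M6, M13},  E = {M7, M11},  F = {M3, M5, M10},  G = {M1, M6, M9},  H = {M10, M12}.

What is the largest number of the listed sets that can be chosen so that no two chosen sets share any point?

B, D, E, H are pairwise disjoint (B={M8,M9}; D={M6,M13}; E={M7,M11}; H={M10,M12}).
Every remaining set overlaps one of these, and no 5 of the listed sets are pairwise disjoint, so 4 is the maximum.

4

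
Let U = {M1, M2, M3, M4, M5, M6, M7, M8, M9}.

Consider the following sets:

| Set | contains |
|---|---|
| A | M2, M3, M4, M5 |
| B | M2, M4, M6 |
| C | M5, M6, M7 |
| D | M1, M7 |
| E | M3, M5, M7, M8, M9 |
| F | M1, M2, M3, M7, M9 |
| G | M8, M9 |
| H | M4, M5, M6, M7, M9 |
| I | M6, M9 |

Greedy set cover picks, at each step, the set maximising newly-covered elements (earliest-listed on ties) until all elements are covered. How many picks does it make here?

Greedy: pick E (covers 5 new) → pick B (covers 3 new) → pick D (covers 1 new). Total picks: 3.

3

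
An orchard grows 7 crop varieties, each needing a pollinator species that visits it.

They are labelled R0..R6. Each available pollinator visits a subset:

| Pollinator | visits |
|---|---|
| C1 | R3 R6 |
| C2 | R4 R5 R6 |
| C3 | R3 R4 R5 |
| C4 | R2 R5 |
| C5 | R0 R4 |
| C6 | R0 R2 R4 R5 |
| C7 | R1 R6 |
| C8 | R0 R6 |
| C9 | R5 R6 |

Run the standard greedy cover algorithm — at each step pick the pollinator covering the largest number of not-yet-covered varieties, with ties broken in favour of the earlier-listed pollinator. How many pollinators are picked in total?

3

Greedy: pick C6 (covers 4 new) → pick C1 (covers 2 new) → pick C7 (covers 1 new). Total picks: 3.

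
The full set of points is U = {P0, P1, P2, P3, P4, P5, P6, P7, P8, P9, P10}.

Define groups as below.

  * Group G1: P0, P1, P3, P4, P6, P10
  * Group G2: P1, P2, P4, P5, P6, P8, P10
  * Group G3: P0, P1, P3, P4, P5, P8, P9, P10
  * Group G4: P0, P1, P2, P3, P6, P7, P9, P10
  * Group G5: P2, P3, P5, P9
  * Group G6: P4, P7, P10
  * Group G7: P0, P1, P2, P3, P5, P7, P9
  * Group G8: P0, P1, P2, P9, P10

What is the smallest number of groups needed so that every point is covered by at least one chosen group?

G2 and G7 cover everything between them: the union {P0, P1, P2, P3, P4, P5, P6, P7, P8, P9, P10} is all of U.
No single group has all 11 points (the largest, G3, has 8), so 2 is optimal.

2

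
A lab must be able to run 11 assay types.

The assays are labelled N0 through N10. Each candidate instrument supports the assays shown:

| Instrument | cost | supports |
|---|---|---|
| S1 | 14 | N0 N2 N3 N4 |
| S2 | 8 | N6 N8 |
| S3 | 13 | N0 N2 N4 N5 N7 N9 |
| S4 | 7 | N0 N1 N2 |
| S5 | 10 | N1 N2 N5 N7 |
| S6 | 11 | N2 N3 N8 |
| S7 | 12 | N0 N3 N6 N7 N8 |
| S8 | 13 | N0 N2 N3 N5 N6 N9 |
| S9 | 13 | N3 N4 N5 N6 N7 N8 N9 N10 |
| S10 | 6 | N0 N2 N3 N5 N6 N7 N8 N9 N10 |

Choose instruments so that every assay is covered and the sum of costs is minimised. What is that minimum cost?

S4, S9 together cover every assay (S4 ∪ S9 = {N0, N1, N2, N3, N4, N5, N6, N7, N8, N9, N10}); total cost 7 + 13 = 20.
The greedy pick S10, S4, S3 costs 26; no covering selection beats 20.

20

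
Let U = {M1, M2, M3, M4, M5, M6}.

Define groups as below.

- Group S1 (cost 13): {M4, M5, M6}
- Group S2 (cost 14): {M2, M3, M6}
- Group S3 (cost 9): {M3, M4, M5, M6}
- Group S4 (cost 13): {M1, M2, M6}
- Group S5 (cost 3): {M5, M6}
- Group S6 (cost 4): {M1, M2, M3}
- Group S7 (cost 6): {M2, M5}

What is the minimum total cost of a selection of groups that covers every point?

13

S3, S6 together cover every point (S3 ∪ S6 = {M1, M2, M3, M4, M5, M6}); total cost 9 + 4 = 13.
The greedy pick S6, S5, S3 costs 16; no covering selection beats 13.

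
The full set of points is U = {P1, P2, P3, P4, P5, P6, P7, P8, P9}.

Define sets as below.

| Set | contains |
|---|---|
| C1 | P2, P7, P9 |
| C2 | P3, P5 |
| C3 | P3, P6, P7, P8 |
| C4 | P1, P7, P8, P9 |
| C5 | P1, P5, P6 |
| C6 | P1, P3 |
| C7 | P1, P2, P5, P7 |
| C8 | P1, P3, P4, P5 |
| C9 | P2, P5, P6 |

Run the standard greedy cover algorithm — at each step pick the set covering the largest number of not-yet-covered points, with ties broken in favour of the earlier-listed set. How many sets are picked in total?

Greedy: pick C3 (covers 4 new) → pick C7 (covers 3 new) → pick C1 (covers 1 new) → pick C8 (covers 1 new). Total picks: 4.
(The true minimum cover uses only 3 sets, so greedy is not optimal here.)

4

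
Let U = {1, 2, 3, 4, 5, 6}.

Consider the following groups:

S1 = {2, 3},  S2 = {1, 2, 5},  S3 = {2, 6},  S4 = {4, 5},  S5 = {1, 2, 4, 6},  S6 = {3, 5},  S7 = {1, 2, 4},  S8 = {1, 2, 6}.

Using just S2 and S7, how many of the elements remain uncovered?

Union of S2, S7 = {1, 2, 4, 5}.
Not covered: 3, 6 — 2 elements.

2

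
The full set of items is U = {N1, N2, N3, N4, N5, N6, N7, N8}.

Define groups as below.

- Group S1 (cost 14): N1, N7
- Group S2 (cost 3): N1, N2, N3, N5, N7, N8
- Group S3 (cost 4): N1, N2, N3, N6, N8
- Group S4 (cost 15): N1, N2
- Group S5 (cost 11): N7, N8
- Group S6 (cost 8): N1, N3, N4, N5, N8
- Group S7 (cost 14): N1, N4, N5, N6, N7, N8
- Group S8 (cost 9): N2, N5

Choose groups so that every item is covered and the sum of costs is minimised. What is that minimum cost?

S2, S3, S6 together cover every item (S2 ∪ S3 ∪ S6 = {N1, N2, N3, N4, N5, N6, N7, N8}); total cost 3 + 4 + 8 = 15.
No covering selection has total cost below 15.

15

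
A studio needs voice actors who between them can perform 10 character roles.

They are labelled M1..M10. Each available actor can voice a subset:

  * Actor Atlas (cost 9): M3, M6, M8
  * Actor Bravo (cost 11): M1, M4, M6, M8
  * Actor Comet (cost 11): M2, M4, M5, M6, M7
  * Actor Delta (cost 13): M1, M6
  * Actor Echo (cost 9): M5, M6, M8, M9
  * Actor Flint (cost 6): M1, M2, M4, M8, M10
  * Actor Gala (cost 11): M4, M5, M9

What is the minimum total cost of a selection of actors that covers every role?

Atlas, Comet, Echo, Flint together cover every role (Atlas ∪ Comet ∪ Echo ∪ Flint = {M1, M2, M3, M4, M5, M6, M7, M8, M9, M10}); total cost 9 + 11 + 9 + 6 = 35.
No covering selection has total cost below 35.

35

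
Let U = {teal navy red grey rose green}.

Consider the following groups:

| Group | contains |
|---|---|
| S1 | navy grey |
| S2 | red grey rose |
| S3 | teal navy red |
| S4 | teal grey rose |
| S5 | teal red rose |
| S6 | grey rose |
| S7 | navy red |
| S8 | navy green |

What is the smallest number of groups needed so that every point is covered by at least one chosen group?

S1 and S5 and S8 together: S1 ∪ S5 ∪ S8 = {teal, navy, red, grey, rose, green} — every point is covered.
Only S8 contains green, so S8 is forced; the remaining 4 points need at least 2 more groups (each remaining group adds at most 3) — so at least 3 groups are needed, and 3 is optimal.

3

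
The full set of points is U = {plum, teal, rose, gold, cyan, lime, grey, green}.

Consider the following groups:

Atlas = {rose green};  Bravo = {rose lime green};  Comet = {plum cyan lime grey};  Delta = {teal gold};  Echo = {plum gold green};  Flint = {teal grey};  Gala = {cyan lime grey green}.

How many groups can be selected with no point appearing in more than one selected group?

Atlas, Comet, Delta are pairwise disjoint (Atlas={rose,green}; Comet={plum,cyan,lime,grey}; Delta={teal,gold}).
Every remaining group overlaps one of these, and no 4 of the listed groups are pairwise disjoint, so 3 is the maximum.

3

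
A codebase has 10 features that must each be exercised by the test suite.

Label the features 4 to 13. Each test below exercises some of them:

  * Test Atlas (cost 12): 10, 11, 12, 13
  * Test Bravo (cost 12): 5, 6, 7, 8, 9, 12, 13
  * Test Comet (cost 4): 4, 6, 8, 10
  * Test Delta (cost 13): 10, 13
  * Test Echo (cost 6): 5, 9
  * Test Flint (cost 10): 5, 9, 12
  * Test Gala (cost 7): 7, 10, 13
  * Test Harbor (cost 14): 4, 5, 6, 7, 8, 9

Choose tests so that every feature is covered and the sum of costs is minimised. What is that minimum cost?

26

Atlas, Harbor together cover every feature (Atlas ∪ Harbor = {4, 5, 6, 7, 8, 9, 10, 11, 12, 13}); total cost 12 + 14 = 26.
The greedy pick Comet, Bravo, Atlas costs 28; no covering selection beats 26.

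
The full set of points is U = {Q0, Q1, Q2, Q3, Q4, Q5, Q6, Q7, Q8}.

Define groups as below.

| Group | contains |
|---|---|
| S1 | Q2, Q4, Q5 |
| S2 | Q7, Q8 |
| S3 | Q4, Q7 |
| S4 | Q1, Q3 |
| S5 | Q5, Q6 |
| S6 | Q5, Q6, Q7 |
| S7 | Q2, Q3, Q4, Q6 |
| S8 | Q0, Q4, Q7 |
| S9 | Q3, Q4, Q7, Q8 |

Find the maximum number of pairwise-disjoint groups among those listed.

S4, S5, S8 are pairwise disjoint (S4={Q1,Q3}; S5={Q5,Q6}; S8={Q0,Q4,Q7}).
Every remaining group overlaps one of these, and no 4 of the listed groups are pairwise disjoint, so 3 is the maximum.

3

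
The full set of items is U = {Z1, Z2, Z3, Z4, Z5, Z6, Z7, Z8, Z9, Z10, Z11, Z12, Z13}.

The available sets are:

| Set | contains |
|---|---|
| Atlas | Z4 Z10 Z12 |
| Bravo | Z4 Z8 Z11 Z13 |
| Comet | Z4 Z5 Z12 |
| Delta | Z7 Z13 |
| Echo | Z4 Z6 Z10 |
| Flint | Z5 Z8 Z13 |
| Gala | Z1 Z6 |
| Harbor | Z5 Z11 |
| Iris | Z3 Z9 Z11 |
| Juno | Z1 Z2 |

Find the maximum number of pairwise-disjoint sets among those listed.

Delta, Echo, Harbor, Juno are pairwise disjoint (Delta={Z7,Z13}; Echo={Z4,Z6,Z10}; Harbor={Z5,Z11}; Juno={Z1,Z2}).
Every remaining set overlaps one of these, and no 5 of the listed sets are pairwise disjoint, so 4 is the maximum.

4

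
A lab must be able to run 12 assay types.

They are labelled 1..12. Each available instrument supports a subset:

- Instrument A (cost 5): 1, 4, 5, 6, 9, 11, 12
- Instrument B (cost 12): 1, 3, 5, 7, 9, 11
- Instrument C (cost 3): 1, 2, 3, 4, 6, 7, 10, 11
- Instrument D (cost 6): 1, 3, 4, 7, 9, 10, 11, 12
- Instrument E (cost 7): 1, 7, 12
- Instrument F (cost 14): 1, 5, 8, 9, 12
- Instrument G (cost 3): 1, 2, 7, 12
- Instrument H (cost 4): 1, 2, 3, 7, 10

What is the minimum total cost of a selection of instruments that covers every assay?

17

C, F together cover every assay (C ∪ F = {1, 2, 3, 4, 5, 6, 7, 8, 9, 10, 11, 12}); total cost 3 + 14 = 17.
The greedy pick C, A, F costs 22; no covering selection beats 17.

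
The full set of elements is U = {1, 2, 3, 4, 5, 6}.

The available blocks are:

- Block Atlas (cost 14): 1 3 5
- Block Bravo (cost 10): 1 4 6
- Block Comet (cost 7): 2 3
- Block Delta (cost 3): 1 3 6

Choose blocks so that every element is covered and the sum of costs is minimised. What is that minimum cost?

31

Atlas, Bravo, Comet together cover every element (Atlas ∪ Bravo ∪ Comet = {1, 2, 3, 4, 5, 6}); total cost 14 + 10 + 7 = 31.
The greedy pick Delta, Comet, Bravo, Atlas costs 34; no covering selection beats 31.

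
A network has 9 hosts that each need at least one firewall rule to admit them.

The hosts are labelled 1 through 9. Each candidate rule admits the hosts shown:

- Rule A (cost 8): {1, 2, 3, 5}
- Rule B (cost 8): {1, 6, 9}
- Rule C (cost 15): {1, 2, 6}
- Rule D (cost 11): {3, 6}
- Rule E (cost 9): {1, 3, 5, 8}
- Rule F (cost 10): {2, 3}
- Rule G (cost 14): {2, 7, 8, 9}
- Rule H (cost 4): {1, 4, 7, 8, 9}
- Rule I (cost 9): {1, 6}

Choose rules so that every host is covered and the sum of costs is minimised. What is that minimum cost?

20

A, B, H together cover every host (A ∪ B ∪ H = {1, 2, 3, 4, 5, 6, 7, 8, 9}); total cost 8 + 8 + 4 = 20.
No covering selection has total cost below 20.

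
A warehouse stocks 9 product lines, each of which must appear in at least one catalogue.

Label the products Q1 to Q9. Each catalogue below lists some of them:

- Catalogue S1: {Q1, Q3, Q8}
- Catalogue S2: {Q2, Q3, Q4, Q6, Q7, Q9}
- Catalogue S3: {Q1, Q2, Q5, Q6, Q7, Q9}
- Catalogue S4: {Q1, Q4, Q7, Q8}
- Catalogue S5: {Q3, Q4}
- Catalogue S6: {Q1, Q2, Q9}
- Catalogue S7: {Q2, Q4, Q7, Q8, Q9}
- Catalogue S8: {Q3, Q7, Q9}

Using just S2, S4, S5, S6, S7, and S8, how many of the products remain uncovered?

1

Union of S2, S4, S5, S6, S7, S8 = {Q1, Q2, Q3, Q4, Q6, Q7, Q8, Q9}.
Not covered: Q5 — 1 product.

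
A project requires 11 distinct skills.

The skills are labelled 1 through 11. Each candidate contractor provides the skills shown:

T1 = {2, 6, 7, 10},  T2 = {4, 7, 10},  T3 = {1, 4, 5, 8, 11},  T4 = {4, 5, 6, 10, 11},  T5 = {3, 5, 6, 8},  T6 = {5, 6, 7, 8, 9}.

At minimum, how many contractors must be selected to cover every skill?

4

T1 and T3 and T5 and T6 together: T1 ∪ T3 ∪ T5 ∪ T6 = {1, 2, 3, 4, 5, 6, 7, 8, 9, 10, 11} — every skill is covered.
Only T5 contains 3, so T5 is forced; the remaining 7 skills need at least 3 more contractors (each remaining contractor adds at most 3) — so at least 4 contractors are needed, and 4 is optimal.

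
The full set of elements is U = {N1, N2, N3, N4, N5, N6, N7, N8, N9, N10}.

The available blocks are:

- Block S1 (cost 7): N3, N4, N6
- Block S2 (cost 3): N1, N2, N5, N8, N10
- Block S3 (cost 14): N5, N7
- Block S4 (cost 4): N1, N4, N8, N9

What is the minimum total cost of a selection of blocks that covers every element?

28

S1, S2, S3, S4 together cover every element (S1 ∪ S2 ∪ S3 ∪ S4 = {N1, N2, N3, N4, N5, N6, N7, N8, N9, N10}); total cost 7 + 3 + 14 + 4 = 28.
No covering selection has total cost below 28.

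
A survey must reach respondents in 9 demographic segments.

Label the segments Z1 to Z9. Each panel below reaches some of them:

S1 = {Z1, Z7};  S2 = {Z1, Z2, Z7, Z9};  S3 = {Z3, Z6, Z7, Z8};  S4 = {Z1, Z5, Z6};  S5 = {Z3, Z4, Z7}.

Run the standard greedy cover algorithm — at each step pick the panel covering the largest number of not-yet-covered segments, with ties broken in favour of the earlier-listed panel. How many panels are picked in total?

4

Greedy: pick S2 (covers 4 new) → pick S3 (covers 3 new) → pick S4 (covers 1 new) → pick S5 (covers 1 new). Total picks: 4.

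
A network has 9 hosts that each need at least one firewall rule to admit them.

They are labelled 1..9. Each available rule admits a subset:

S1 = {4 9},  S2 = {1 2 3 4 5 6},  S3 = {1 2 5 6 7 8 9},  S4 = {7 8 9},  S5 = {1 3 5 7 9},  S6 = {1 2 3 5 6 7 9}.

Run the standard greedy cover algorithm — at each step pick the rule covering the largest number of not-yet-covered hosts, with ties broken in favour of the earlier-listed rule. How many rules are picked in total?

2

Greedy: pick S3 (covers 7 new) → pick S2 (covers 2 new). Total picks: 2.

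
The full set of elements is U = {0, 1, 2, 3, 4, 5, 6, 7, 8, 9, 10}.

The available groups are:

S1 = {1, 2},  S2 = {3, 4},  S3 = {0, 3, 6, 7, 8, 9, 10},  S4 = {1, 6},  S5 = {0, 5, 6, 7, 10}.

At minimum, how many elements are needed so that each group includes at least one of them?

The 3 elements {1, 3, 6} hit every group.
The groups S1, S2, S5 are pairwise disjoint, so any hitting set needs a separate element for each — at least 3. Hence 3 is optimal.

3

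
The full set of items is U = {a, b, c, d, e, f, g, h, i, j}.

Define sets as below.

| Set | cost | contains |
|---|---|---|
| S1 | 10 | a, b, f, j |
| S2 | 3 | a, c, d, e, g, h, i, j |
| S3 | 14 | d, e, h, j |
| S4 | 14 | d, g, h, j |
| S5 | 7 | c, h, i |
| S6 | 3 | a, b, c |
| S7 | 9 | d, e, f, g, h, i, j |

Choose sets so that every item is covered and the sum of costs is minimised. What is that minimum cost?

S6, S7 together cover every item (S6 ∪ S7 = {a, b, c, d, e, f, g, h, i, j}); total cost 3 + 9 = 12.
The greedy pick S2, S6, S7 costs 15; no covering selection beats 12.

12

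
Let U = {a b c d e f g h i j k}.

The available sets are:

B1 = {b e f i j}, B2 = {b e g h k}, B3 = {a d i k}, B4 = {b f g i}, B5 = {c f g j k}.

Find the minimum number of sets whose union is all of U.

Take {B2, B3, B5}. Their union is {a, b, c, d, e, f, g, h, i, j, k}, which is all 11 elements.
Each set has at most 5 elements, and 2·5 = 10 < 11 — so at least 3 sets are needed, and 3 is optimal.

3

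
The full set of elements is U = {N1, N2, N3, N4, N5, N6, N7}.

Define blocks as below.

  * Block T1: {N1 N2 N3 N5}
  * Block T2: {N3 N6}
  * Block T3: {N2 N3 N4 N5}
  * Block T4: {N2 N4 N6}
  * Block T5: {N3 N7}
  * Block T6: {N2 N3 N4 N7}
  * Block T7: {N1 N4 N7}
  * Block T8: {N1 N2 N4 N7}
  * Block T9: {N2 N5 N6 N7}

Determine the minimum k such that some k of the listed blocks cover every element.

Take {T3, T8, T9}. Their union is {N1, N2, N3, N4, N5, N6, N7}, which is all 7 elements.
No 2 of the 9 blocks cover everything (all 36 combinations miss at least one element), so 3 is optimal.

3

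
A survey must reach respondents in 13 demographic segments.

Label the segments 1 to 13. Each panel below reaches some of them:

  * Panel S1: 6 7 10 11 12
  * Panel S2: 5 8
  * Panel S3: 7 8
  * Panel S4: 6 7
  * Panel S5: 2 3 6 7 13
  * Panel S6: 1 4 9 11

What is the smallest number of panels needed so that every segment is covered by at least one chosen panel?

4

S1 and S2 and S5 and S6 together: S1 ∪ S2 ∪ S5 ∪ S6 = {1, 2, 3, 4, 5, 6, 7, 8, 9, 10, 11, 12, 13} — every segment is covered.
Only S2 contains 5, so S2 is forced; the remaining 11 segments need at least 3 more panels (each remaining panel adds at most 5) — so at least 4 panels are needed, and 4 is optimal.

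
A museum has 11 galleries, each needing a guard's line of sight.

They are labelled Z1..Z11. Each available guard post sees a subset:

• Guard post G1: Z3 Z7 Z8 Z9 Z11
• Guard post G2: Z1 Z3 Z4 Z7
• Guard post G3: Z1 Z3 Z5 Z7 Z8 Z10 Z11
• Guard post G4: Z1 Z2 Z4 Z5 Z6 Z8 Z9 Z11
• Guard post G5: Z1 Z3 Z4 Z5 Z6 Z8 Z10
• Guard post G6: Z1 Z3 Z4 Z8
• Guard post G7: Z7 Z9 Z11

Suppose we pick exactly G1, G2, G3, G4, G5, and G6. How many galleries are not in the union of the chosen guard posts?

0

Union of G1, G2, G3, G4, G5, G6 = {Z1, Z2, Z3, Z4, Z5, Z6, Z7, Z8, Z9, Z10, Z11} — that's every gallery, so 0 are uncovered.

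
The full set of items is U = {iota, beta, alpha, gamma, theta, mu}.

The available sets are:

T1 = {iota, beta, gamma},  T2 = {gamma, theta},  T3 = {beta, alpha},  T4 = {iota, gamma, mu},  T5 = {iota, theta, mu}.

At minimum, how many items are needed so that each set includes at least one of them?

H = {iota, beta, theta} meets every set (each contains at least one member of H), and |H| = 3.
No choice of 2 items meets every set, so 3 is the minimum.

3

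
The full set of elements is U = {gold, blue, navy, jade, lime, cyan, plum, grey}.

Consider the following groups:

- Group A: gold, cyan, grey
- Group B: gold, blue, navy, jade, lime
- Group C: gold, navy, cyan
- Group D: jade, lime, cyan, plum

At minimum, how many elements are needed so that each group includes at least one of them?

2

Take H = {jade, cyan}. Each listed group contains at least one of these, so H is a hitting set of size 2.
No single element lies in every group, so at least 2 are needed and 2 is optimal.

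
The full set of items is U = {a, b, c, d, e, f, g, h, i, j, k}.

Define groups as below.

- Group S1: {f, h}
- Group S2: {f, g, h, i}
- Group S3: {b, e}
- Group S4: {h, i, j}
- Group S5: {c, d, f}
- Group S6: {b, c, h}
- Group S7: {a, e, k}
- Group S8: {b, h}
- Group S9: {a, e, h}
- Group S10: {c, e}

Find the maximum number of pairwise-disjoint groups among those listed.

3

S3, S4, S5 are pairwise disjoint (S3={b,e}; S4={h,i,j}; S5={c,d,f}).
Every remaining group overlaps one of these, and no 4 of the listed groups are pairwise disjoint, so 3 is the maximum.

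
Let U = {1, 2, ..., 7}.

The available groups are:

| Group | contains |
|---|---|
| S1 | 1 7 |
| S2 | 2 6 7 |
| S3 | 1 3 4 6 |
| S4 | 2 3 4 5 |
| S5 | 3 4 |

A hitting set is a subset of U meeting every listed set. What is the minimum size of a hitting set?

H = {3, 7} meets every group (each contains at least one member of H), and |H| = 2.
The groups S2, S5 are pairwise disjoint, so any hitting set needs a separate element for each — at least 2. Hence 2 is optimal.

2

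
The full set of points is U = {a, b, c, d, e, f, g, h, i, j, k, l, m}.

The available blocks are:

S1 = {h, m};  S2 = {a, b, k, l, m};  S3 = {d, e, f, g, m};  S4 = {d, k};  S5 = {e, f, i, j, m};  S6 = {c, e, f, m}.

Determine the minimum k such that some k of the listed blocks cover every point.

5

S1, S2, S3, S5, and S6 cover everything between them: the union {a, b, c, d, e, f, g, h, i, j, k, l, m} is all of U.
No 4 of the 6 blocks cover everything (all 15 combinations miss at least one point), so 5 is optimal.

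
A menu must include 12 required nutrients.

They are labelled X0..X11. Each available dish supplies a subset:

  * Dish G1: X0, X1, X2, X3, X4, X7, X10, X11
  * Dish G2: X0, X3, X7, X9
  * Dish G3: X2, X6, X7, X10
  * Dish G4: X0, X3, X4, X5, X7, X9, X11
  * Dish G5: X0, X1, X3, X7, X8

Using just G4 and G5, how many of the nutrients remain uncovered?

Union of G4, G5 = {X0, X1, X3, X4, X5, X7, X8, X9, X11}.
Not covered: X2, X6, X10 — 3 nutrients.

3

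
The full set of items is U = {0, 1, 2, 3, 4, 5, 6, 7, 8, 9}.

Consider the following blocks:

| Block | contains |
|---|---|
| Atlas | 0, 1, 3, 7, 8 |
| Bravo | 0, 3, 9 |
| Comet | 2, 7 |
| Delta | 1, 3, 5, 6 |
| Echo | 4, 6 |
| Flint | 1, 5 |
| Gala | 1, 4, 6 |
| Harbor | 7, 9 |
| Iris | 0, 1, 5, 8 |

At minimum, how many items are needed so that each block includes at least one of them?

4

Take H = {0, 1, 4, 7}. Each listed block contains at least one of these, so H is a hitting set of size 4.
The blocks Bravo, Comet, Echo, Flint are pairwise disjoint, so any hitting set needs a separate item for each — at least 4. Hence 4 is optimal.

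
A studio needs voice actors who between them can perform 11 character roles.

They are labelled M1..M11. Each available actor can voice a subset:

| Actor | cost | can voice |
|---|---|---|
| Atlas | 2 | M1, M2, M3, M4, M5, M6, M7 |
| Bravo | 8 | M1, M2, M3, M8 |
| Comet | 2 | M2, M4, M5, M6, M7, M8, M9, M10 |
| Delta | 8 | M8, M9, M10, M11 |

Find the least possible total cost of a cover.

10

Atlas, Delta together cover every role (Atlas ∪ Delta = {M1, M2, M3, M4, M5, M6, M7, M8, M9, M10, M11}); total cost 2 + 8 = 10.
The greedy pick Comet, Atlas, Delta costs 12; no covering selection beats 10.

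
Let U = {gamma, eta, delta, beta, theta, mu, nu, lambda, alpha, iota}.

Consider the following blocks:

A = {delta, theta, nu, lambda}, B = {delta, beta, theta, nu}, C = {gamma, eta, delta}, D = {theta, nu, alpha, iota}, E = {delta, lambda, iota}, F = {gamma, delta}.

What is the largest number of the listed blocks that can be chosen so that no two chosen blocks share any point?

2

D, F are pairwise disjoint (D={theta,nu,alpha,iota}; F={gamma,delta}).
Every remaining block overlaps one of these, and no 3 of the listed blocks are pairwise disjoint, so 2 is the maximum.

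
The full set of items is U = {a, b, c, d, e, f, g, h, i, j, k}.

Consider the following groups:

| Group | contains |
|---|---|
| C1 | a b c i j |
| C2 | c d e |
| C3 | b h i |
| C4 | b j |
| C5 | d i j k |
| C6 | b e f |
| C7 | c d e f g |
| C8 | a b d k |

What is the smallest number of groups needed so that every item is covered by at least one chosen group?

C1 and C3 and C5 and C7 together: C1 ∪ C3 ∪ C5 ∪ C7 = {a, b, c, d, e, f, g, h, i, j, k} — every item is covered.
No 3 of the 8 groups cover everything (all 56 combinations miss at least one item), so 4 is optimal.

4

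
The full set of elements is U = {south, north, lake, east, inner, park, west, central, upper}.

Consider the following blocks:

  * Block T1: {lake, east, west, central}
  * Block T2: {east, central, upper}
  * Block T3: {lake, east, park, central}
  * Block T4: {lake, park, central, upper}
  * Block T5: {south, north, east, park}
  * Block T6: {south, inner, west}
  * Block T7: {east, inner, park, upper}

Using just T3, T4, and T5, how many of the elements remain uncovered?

2

Union of T3, T4, T5 = {south, north, lake, east, park, central, upper}.
Not covered: inner, west — 2 elements.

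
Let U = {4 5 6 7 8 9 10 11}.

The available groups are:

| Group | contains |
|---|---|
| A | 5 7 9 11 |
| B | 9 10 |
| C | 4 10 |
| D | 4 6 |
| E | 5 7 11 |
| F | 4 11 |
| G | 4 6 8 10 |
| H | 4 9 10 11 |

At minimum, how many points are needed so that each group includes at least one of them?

3

The 3 points {4, 5, 10} hit every group.
The groups B, D, E are pairwise disjoint, so any hitting set needs a separate point for each — at least 3. Hence 3 is optimal.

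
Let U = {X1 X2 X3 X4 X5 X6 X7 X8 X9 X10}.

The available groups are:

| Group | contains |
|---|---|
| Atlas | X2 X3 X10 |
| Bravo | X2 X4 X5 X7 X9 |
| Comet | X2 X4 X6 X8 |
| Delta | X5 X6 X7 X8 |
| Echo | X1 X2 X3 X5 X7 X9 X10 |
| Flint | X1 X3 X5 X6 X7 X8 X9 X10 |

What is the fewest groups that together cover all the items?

2

Take {Bravo, Flint}. Their union is {X1, X2, X3, X4, X5, X6, X7, X8, X9, X10}, which is all 10 items.
No single group has all 10 items (the largest, Flint, has 8), so 2 is optimal.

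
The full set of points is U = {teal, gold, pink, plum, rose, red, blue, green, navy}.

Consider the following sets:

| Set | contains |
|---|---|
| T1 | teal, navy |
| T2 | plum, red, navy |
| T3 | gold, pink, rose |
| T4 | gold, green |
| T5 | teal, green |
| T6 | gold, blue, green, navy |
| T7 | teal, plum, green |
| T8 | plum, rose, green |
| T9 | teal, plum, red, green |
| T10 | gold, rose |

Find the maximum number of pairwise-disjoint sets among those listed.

T2, T3, T5 are pairwise disjoint (T2={plum,red,navy}; T3={gold,pink,rose}; T5={teal,green}).
Every remaining set overlaps one of these, and no 4 of the listed sets are pairwise disjoint, so 3 is the maximum.

3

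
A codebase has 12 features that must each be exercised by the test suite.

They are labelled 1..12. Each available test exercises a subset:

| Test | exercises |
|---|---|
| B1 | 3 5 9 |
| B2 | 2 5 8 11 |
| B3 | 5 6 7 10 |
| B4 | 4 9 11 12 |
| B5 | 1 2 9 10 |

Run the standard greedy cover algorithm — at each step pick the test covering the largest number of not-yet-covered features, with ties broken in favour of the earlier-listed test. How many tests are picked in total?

5

Greedy: pick B2 (covers 4 new) → pick B3 (covers 3 new) → pick B4 (covers 3 new) → pick B1 (covers 1 new) → pick B5 (covers 1 new). Total picks: 5.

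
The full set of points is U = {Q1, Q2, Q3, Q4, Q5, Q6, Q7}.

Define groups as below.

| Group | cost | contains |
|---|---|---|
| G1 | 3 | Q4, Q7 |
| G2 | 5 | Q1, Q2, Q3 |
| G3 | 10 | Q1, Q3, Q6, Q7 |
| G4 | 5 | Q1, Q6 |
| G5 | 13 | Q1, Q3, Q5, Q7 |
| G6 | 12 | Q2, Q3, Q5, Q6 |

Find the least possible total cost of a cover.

G1, G4, G6 together cover every point (G1 ∪ G4 ∪ G6 = {Q1, Q2, Q3, Q4, Q5, Q6, Q7}); total cost 3 + 5 + 12 = 20.
The greedy pick G1, G2, G4, G6 costs 25; no covering selection beats 20.

20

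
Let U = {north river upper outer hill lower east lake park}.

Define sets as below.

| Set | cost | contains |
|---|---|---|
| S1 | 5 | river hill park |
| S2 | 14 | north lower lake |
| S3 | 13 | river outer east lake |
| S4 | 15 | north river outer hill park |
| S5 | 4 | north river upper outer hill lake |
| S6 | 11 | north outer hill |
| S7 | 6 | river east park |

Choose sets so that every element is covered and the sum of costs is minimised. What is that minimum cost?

S2, S5, S7 together cover every element (S2 ∪ S5 ∪ S7 = {north, river, upper, outer, hill, lower, east, lake, park}); total cost 14 + 4 + 6 = 24.
No covering selection has total cost below 24.

24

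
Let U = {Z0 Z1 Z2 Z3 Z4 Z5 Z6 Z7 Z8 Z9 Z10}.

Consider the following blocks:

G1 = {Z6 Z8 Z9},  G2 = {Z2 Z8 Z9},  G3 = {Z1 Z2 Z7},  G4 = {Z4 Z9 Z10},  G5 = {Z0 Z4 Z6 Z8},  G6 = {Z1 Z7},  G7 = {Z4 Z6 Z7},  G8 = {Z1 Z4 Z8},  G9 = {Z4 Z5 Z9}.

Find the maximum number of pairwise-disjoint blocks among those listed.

G3, G4 are pairwise disjoint (G3={Z1,Z2,Z7}; G4={Z4,Z9,Z10}).
Every remaining block overlaps one of these, and no 3 of the listed blocks are pairwise disjoint, so 2 is the maximum.

2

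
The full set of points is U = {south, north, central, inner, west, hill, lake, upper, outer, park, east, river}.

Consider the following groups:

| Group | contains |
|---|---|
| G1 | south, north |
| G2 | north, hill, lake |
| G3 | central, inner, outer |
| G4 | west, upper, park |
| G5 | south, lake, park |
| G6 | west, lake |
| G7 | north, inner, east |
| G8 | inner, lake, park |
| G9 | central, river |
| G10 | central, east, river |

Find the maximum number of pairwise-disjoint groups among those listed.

3

G1, G4, G9 are pairwise disjoint (G1={south,north}; G4={west,upper,park}; G9={central,river}).
Every remaining group overlaps one of these, and no 4 of the listed groups are pairwise disjoint, so 3 is the maximum.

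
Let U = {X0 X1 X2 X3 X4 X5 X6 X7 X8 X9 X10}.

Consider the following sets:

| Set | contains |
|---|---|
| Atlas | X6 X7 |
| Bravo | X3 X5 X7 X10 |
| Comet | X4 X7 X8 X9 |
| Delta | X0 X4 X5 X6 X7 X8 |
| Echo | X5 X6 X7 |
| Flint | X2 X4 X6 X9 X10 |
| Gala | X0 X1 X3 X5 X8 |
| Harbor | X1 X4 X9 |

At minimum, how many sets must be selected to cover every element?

Delta, Flint, and Gala cover everything between them: the union {X0, X1, X2, X3, X4, X5, X6, X7, X8, X9, X10} is all of U.
Only Flint contains X2, so Flint is forced; the remaining 6 elements need at least 2 more sets (each remaining set adds at most 5) — so at least 3 sets are needed, and 3 is optimal.

3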